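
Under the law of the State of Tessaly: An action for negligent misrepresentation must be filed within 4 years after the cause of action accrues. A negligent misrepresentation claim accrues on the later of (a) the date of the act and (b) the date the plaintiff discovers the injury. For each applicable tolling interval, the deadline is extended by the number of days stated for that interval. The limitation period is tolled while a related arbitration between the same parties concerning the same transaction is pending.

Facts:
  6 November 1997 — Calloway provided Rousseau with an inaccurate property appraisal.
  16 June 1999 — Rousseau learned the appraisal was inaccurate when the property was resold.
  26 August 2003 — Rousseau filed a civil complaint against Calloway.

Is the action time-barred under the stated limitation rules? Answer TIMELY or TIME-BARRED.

TIME-BARRED

Taking the later of the act (6 November 1997) and discovery (16 June 1999), the claim accrued on 16 June 1999.
4 years from 16 June 1999 is 16 June 2003.
Rousseau filed on 26 August 2003, after the 16 June 2003 deadline, so the action is time-barred.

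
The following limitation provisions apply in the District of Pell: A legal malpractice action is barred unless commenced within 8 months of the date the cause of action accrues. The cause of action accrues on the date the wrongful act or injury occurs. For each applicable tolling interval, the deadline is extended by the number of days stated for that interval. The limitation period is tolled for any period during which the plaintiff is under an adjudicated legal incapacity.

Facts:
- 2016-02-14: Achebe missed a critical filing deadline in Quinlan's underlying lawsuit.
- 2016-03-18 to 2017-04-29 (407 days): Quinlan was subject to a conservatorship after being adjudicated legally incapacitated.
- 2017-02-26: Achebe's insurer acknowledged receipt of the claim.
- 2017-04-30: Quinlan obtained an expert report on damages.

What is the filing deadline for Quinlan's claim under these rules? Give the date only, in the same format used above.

2017-11-25

The cause of action accrued on 2016-02-14, the date of the act.
8 months from 2016-02-14 is 2016-10-14.
The plaintiff's legal incapacity from 2016-03-18 to 2017-04-29 tolled the period for 407 days, extending the deadline to 2017-11-25.
Nothing else in the chronology tolls or restarts the period.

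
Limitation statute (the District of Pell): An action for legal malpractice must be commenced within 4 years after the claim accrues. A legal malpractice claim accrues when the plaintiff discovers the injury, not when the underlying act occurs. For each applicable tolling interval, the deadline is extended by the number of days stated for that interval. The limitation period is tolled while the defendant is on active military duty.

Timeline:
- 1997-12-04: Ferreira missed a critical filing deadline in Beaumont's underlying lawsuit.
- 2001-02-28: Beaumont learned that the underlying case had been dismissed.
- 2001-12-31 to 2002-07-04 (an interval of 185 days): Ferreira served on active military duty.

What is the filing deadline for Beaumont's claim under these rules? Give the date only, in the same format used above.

2005-09-01

Accrual is tied to discovery, so the period began on 2001-02-28 rather than on 1997-12-04 when the act occurred.
The untolled deadline — 4 years after 2001-02-28 — is 2005-02-28.
The defendant's active military service from 2001-12-31 to 2002-07-04 tolled the period for 185 days, extending the deadline to 2005-09-01.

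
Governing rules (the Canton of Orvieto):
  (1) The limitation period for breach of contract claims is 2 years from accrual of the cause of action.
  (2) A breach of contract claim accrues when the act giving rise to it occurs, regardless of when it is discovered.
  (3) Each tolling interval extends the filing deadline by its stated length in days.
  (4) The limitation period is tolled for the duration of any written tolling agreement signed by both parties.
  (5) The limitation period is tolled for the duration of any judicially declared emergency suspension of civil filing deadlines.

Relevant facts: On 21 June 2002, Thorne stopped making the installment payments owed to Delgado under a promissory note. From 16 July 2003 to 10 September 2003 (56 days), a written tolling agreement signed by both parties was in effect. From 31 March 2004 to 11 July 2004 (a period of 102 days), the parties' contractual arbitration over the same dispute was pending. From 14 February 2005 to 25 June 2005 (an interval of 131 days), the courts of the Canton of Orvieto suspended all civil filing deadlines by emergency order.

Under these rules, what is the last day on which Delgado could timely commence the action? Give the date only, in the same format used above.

16 August 2004

The limitation period began to run on 21 June 2002.
Adding the 2 years base period to 21 June 2002 gives a deadline of 21 June 2004, before any tolling.
The period was tolled for 56 days by the written tolling agreement (16 July 2003 to 10 September 2003), pushing the deadline to 16 August 2004.
The emergency suspension of filing deadlines starting 14 February 2005 came too late — the period had run on 16 August 2004 — and so does not extend the deadline.
The pending related arbitration from 31 March 2004 to 11 July 2004 does not toll the period, because no stated rule makes a pending arbitration a tolling event.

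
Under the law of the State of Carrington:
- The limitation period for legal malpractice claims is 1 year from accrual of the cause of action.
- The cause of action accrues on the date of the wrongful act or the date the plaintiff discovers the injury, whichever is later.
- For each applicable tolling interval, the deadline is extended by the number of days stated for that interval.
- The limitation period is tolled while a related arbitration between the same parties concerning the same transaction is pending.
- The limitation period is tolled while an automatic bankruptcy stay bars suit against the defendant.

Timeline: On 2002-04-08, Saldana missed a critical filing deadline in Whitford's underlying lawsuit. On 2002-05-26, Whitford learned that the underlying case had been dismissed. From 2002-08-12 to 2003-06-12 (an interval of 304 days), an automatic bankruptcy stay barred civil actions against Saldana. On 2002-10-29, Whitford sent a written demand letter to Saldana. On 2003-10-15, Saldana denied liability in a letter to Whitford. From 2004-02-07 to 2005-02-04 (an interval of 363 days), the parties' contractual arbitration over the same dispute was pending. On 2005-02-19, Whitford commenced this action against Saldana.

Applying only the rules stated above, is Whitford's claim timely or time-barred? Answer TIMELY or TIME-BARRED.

Because discovery on 2002-05-26 post-dates the 2002-04-08 act, accrual under the later-of rule falls on 2002-05-26.
Adding the 1 year base period to 2002-05-26 gives a deadline of 2003-05-26, before any tolling.
Because the automatic bankruptcy stay ran from 2002-08-12 to 2003-06-12, the deadline is extended by 304 days to 2004-03-25.
The pending related arbitration from 2004-02-07 to 2005-02-04 tolled the period for 363 days, extending the deadline to 2005-03-23.
The other events in the timeline have no effect on the limitation period under the stated rules.
The 2005-02-19 filing precedes the 2005-03-23 deadline; the claim is timely.

TIMELY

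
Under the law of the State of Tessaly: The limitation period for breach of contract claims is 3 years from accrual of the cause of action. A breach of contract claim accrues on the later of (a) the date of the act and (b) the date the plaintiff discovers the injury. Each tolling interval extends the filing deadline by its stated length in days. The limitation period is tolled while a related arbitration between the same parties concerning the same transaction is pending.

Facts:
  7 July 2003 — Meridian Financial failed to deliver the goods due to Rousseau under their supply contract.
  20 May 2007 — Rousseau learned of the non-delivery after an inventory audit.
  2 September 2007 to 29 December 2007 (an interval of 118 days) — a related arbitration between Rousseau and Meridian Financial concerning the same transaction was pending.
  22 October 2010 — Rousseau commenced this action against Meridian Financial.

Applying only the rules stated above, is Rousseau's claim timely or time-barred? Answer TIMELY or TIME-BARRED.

Because discovery on 20 May 2007 post-dates the 7 July 2003 act, accrual under the later-of rule falls on 20 May 2007.
3 years from 20 May 2007 is 20 May 2010.
The period was tolled for 118 days by the pending related arbitration (2 September 2007 to 29 December 2007), pushing the deadline to 15 September 2010.
Filing on 22 October 2010 missed the 15 September 2010 deadline — the action is time-barred.

TIME-BARRED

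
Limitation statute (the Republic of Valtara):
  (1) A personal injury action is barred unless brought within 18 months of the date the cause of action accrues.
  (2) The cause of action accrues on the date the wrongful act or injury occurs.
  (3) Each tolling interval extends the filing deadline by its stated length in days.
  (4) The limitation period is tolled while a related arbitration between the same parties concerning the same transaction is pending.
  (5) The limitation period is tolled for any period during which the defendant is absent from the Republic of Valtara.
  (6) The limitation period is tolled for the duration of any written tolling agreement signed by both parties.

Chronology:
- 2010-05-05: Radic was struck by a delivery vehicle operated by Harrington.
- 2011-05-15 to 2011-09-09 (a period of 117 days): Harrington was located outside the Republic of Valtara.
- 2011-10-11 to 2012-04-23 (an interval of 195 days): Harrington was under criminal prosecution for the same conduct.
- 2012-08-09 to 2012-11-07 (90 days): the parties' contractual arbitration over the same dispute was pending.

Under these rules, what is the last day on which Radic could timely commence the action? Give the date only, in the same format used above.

The cause of action accrued on 2010-05-05, the date of the act.
The untolled deadline — 18 months after 2010-05-05 — is 2011-11-05.
The defendant's absence from the jurisdiction from 2011-05-15 to 2011-09-09 tolled the period for 117 days, extending the deadline to 2012-03-01.
The pending related arbitration starting 2012-08-09 came too late — the period had run on 2012-03-01 — and so does not extend the deadline.
Although a criminal prosecution ran from 2011-10-11 to 2012-04-23, the stated rules do not make that a tolling event, so it is disregarded.

2012-03-01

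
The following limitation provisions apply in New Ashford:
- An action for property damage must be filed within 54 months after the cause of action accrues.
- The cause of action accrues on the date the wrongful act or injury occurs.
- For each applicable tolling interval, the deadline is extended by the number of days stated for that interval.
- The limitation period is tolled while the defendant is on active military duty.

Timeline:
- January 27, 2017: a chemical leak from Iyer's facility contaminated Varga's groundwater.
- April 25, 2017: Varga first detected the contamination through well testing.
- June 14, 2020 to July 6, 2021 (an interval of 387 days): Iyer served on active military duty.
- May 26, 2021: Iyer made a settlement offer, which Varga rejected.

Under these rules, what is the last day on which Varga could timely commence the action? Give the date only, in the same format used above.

The claim accrued on January 27, 2017, when the wrongful act occurred; under the stated occurrence rule the April 25, 2017 discovery does not delay accrual.
Adding the 54 months base period to January 27, 2017 gives a deadline of July 27, 2021, before any tolling.
Because the defendant's active military service ran from June 14, 2020 to July 6, 2021, the deadline is extended by 387 days to August 18, 2022.
None of the other events listed affects the running of the period under the stated rules.

August 18, 2022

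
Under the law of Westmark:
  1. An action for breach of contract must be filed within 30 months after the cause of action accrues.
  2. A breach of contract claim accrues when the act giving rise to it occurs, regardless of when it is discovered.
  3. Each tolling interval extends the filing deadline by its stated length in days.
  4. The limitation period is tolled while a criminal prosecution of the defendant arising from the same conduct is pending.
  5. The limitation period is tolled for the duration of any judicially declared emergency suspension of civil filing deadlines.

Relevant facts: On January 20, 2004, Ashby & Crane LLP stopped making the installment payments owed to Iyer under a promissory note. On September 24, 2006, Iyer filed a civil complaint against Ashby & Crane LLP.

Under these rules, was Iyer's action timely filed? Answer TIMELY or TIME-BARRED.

TIME-BARRED

The limitation period began to run on January 20, 2004.
The untolled deadline — 30 months after January 20, 2004 — is July 20, 2006.
The September 24, 2006 filing falls after the July 20, 2006 deadline; the claim is time-barred.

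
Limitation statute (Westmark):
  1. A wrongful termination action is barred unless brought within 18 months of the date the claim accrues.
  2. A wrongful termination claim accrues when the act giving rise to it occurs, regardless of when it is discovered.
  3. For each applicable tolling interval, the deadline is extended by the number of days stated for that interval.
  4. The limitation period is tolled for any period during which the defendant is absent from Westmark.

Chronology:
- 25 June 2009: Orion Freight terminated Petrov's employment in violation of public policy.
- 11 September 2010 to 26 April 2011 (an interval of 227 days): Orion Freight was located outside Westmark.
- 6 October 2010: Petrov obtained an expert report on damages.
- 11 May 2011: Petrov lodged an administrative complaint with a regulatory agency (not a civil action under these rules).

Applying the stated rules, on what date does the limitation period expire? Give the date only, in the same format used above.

The claim accrued on 25 June 2009, the date of the act.
Adding the 18 months base period to 25 June 2009 gives a deadline of 25 December 2010, before any tolling.
The period was tolled for 227 days by the defendant's absence from the jurisdiction (11 September 2010 to 26 April 2011), pushing the deadline to 9 August 2011.
The other events in the timeline have no effect on the limitation period under the stated rules.

9 August 2011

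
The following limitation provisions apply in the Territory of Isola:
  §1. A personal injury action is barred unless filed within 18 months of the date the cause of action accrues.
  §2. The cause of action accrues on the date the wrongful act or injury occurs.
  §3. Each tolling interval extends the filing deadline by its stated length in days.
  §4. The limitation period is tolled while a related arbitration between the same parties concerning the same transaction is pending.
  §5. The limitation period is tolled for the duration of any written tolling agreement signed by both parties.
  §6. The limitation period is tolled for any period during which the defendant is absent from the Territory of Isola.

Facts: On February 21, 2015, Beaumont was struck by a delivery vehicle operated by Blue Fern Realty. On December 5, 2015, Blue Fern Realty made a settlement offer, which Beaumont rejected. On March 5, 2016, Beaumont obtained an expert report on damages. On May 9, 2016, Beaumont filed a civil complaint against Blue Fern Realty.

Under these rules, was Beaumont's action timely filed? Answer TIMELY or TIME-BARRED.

The claim accrued on February 21, 2015, when the wrongful act occurred.
Adding the 18 months base period to February 21, 2015 gives a deadline of August 21, 2016, before any tolling.
Nothing else in the chronology tolls or restarts the period.
Beaumont filed on May 9, 2016, before the August 21, 2016 deadline, so the action is timely.

TIMELY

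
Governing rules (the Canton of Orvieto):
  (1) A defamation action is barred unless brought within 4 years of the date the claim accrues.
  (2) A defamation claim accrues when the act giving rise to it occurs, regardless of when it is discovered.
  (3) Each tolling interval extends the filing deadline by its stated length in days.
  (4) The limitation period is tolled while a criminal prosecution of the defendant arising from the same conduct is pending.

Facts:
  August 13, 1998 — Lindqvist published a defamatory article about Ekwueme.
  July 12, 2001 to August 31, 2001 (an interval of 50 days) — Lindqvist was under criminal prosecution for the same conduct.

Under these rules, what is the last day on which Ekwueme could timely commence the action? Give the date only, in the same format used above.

The claim accrued on August 13, 1998, when the wrongful act occurred.
4 years from August 13, 1998 is August 13, 2002.
The pending criminal prosecution from July 12, 2001 to August 31, 2001 tolled the period for 50 days, extending the deadline to October 2, 2002.

October 2, 2002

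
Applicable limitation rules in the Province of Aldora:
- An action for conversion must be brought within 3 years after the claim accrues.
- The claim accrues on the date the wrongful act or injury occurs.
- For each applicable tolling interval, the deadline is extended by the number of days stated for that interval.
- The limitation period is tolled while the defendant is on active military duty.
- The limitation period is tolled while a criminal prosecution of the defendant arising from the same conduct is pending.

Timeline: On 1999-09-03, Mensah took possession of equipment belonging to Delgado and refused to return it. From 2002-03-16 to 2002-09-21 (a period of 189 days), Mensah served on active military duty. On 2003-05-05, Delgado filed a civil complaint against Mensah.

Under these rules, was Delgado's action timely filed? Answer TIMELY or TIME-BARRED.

The claim accrued on 1999-09-03, when the wrongful act occurred.
Adding the 3 years base period to 1999-09-03 gives a deadline of 2002-09-03, before any tolling.
The defendant's active military service from 2002-03-16 to 2002-09-21 tolled the period for 189 days, extending the deadline to 2003-03-11.
The 2003-05-05 filing falls after the 2003-03-11 deadline; the claim is time-barred.

TIME-BARRED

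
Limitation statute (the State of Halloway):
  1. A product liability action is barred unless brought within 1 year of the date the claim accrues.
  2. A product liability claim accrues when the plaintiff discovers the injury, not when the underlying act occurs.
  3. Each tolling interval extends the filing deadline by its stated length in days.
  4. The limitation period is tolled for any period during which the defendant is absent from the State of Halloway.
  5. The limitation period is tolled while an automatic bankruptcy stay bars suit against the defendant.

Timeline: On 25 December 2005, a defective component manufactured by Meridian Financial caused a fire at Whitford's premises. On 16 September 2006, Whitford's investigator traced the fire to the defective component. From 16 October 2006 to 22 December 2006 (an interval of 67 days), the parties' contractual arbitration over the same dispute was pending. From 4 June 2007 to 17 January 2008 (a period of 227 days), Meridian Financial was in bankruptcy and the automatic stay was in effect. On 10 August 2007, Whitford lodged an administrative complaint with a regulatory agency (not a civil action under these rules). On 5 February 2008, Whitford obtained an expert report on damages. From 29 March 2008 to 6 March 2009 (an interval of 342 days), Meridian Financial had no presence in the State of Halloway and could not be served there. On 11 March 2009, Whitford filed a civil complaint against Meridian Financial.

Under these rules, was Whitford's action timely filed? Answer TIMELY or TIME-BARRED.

The claim did not accrue until Whitford discovered the injury on 16 September 2006; the 25 December 2005 act date does not start the clock under the stated rule.
Adding the 1 year base period to 16 September 2006 gives a deadline of 16 September 2007, before any tolling.
The period was tolled for 227 days by the automatic bankruptcy stay (4 June 2007 to 17 January 2008), pushing the deadline to 30 April 2008.
Because the defendant's absence from the jurisdiction ran from 29 March 2008 to 6 March 2009, the deadline is extended by 342 days to 7 April 2009.
The pending related arbitration from 16 October 2006 to 22 December 2006 does not toll the period, because no stated rule makes a pending arbitration a tolling event.
None of the other events listed affects the running of the period under the stated rules.
Whitford filed on 11 March 2009, before the 7 April 2009 deadline, so the action is timely.

TIMELY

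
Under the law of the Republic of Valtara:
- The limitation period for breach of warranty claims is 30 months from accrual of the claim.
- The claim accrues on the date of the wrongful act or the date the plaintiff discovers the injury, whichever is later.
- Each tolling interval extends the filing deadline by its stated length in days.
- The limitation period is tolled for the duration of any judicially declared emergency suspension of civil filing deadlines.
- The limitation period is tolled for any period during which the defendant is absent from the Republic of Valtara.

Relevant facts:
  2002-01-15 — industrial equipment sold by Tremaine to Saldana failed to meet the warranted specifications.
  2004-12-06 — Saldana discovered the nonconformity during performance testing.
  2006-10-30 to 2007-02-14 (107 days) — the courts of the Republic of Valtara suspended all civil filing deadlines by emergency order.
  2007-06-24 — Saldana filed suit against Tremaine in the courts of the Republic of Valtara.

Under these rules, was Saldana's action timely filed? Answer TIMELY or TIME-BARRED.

The claim accrued on 2004-12-06 — the later of the 2002-01-15 act and the 2004-12-06 discovery.
Adding the 30 months base period to 2004-12-06 gives a deadline of 2007-06-06, before any tolling.
Because the emergency suspension of filing deadlines ran from 2006-10-30 to 2007-02-14, the deadline is extended by 107 days to 2007-09-21.
Filing on 2007-06-24 beat the 2007-09-21 deadline — the action is timely.

TIMELY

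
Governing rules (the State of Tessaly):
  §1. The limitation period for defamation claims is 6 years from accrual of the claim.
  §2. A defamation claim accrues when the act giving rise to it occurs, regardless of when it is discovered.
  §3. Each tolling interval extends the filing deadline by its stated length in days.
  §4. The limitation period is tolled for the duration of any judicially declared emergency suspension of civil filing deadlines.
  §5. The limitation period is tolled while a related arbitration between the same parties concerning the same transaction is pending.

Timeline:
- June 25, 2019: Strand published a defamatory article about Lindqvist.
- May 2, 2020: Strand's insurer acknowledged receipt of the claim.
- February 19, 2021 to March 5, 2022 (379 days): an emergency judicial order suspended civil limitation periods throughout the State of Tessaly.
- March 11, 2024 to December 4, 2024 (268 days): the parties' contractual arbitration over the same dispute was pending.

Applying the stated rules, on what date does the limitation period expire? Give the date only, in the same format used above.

April 3, 2027

The limitation period began to run on June 25, 2019.
6 years from June 25, 2019 is June 25, 2025.
Because the emergency suspension of filing deadlines ran from February 19, 2021 to March 5, 2022, the deadline is extended by 379 days to July 9, 2026.
Because the pending related arbitration ran from March 11, 2024 to December 4, 2024, the deadline is extended by 268 days to April 3, 2027.
Nothing else in the chronology tolls or restarts the period.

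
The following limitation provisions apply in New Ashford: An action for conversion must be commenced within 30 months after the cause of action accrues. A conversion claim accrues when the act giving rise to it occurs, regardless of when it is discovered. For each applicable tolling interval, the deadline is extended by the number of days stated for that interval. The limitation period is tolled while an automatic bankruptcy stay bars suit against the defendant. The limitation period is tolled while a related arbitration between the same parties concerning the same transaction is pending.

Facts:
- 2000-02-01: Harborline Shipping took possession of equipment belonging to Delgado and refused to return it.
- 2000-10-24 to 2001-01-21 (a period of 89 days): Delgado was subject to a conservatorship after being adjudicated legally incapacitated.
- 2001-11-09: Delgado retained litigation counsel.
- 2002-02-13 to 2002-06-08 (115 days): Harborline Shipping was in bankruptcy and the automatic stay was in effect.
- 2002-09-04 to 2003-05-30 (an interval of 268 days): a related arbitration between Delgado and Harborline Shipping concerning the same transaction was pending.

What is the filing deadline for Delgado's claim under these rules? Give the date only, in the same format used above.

The cause of action accrued on 2000-02-01, the date of the act.
The untolled deadline — 30 months after 2000-02-01 — is 2002-08-01.
The period was tolled for 115 days by the automatic bankruptcy stay (2002-02-13 to 2002-06-08), pushing the deadline to 2002-11-24.
The pending related arbitration from 2002-09-04 to 2003-05-30 tolled the period for 268 days, extending the deadline to 2003-08-19.
Although the plaintiff's incapacity ran from 2000-10-24 to 2001-01-21, the stated rules do not make that a tolling event, so it is disregarded.
The other events in the timeline have no effect on the limitation period under the stated rules.

2003-08-19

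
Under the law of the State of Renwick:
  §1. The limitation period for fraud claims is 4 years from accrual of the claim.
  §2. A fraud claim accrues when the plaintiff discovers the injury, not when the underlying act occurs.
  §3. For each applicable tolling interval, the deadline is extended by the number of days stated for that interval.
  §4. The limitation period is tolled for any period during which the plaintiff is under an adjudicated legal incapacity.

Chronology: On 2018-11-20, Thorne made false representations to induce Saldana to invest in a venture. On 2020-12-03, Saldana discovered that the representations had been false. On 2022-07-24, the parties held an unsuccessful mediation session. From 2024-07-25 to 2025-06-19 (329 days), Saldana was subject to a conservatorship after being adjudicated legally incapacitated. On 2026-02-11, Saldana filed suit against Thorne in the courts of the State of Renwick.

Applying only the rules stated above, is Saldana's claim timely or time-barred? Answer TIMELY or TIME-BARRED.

TIME-BARRED

The claim did not accrue until Saldana discovered the injury on 2020-12-03; the 2018-11-20 act date does not start the clock under the stated rule.
The untolled deadline — 4 years after 2020-12-03 — is 2024-12-03.
Because the plaintiff's legal incapacity ran from 2024-07-25 to 2025-06-19, the deadline is extended by 329 days to 2025-10-28.
The other events in the timeline have no effect on the limitation period under the stated rules.
Saldana filed on 2026-02-11, after the 2025-10-28 deadline, so the action is time-barred.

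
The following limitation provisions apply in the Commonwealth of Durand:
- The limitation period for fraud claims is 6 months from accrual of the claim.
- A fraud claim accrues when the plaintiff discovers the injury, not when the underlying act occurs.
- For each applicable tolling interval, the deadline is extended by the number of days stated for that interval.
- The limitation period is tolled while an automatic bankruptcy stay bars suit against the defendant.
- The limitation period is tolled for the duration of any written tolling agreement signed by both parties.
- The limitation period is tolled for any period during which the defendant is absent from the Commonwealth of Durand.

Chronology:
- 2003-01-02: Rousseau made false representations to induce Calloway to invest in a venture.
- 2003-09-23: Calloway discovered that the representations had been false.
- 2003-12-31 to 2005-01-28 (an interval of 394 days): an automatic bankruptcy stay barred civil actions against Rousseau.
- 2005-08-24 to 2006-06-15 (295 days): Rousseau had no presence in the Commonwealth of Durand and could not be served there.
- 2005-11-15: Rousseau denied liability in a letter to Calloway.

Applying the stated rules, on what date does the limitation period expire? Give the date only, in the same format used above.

2005-04-21

Under the discovery rule, the claim accrued on 2003-09-23, when Calloway discovered the injury — not on the 2003-01-02 date of the underlying act.
The untolled deadline — 6 months after 2003-09-23 — is 2004-03-23.
The period was tolled for 394 days by the automatic bankruptcy stay (2003-12-31 to 2005-01-28), pushing the deadline to 2005-04-21.
The defendant's absence from the jurisdiction starting 2005-08-24 came too late — the period had run on 2005-04-21 — and so does not extend the deadline.
Nothing else in the chronology tolls or restarts the period.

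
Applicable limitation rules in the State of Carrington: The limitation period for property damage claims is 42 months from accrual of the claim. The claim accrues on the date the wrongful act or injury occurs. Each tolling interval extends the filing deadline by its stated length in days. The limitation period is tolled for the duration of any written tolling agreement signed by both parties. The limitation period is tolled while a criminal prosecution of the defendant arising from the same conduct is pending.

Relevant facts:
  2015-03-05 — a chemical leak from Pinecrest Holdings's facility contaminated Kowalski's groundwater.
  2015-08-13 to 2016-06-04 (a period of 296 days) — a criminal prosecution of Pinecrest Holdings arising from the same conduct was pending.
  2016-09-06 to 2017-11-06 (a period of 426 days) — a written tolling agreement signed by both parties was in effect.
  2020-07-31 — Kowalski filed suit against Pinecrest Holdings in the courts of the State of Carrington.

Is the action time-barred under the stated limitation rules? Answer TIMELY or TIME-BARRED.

TIMELY

The limitation period began to run on 2015-03-05.
Adding the 42 months base period to 2015-03-05 gives a deadline of 2018-09-05, before any tolling.
Because the pending criminal prosecution ran from 2015-08-13 to 2016-06-04, the deadline is extended by 296 days to 2019-06-28.
The written tolling agreement from 2016-09-06 to 2017-11-06 tolled the period for 426 days, extending the deadline to 2020-08-27.
Kowalski filed on 2020-07-31, before the 2020-08-27 deadline, so the action is timely.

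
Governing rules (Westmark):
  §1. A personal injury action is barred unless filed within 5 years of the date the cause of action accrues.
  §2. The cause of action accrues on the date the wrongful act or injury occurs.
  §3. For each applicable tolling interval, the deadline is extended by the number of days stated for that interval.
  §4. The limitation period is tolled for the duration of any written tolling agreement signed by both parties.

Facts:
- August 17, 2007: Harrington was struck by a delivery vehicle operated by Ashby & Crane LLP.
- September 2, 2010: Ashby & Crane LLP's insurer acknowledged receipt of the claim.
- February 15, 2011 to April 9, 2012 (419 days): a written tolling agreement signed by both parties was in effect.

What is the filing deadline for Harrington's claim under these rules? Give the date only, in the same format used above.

October 10, 2013

The limitation period began to run on August 17, 2007.
5 years from August 17, 2007 is August 17, 2012.
The written tolling agreement from February 15, 2011 to April 9, 2012 tolled the period for 419 days, extending the deadline to October 10, 2013.
Nothing else in the chronology tolls or restarts the period.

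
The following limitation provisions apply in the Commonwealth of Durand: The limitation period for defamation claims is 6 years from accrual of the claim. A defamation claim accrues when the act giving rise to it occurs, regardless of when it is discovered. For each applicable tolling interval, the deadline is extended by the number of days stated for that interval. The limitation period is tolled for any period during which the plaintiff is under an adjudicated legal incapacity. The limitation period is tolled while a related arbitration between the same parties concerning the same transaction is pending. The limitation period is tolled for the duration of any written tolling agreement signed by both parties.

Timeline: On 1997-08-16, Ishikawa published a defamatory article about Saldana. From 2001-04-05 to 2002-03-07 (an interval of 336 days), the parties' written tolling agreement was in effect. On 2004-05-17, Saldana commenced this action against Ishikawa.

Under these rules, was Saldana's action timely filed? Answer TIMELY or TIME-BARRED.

The claim accrued on 1997-08-16, the date of the act.
The untolled deadline — 6 years after 1997-08-16 — is 2003-08-16.
The written tolling agreement from 2001-04-05 to 2002-03-07 tolled the period for 336 days, extending the deadline to 2004-07-17.
Saldana filed on 2004-05-17, before the 2004-07-17 deadline, so the action is timely.

TIMELY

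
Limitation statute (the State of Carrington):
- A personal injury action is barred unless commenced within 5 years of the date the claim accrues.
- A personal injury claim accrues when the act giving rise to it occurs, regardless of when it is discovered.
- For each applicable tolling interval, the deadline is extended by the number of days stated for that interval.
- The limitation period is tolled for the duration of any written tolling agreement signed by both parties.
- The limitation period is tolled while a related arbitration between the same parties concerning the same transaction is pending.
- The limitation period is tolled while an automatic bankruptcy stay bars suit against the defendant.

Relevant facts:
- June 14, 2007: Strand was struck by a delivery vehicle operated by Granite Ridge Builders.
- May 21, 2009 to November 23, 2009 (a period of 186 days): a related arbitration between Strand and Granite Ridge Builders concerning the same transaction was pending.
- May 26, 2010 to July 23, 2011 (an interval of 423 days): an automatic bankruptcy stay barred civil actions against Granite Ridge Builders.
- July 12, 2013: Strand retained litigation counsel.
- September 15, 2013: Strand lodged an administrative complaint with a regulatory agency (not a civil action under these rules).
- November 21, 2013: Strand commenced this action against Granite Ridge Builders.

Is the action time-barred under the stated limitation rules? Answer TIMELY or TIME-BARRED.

The claim accrued on June 14, 2007, the date of the act.
5 years from June 14, 2007 is June 14, 2012.
The pending related arbitration from May 21, 2009 to November 23, 2009 tolled the period for 186 days, extending the deadline to December 17, 2012.
The automatic bankruptcy stay from May 26, 2010 to July 23, 2011 tolled the period for 423 days, extending the deadline to February 13, 2014.
Nothing else in the chronology tolls or restarts the period.
Strand filed on November 21, 2013, before the February 13, 2014 deadline, so the action is timely.

TIMELY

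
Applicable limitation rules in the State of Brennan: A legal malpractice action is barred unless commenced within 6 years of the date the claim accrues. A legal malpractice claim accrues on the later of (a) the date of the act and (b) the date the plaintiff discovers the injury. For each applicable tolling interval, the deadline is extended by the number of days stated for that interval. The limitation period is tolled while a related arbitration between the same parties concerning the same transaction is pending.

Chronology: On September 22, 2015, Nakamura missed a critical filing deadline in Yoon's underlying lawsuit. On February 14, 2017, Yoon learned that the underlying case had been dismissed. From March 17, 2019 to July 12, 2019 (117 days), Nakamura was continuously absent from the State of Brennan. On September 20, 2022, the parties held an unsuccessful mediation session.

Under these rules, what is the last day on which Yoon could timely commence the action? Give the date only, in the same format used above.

February 14, 2023

Because discovery on February 14, 2017 post-dates the September 22, 2015 act, accrual under the later-of rule falls on February 14, 2017.
The untolled deadline — 6 years after February 14, 2017 — is February 14, 2023.
No stated provision tolls the period for the defendant's absence, so the interval from March 17, 2019 to July 12, 2019 has no effect on the deadline.
Nothing else in the chronology tolls or restarts the period.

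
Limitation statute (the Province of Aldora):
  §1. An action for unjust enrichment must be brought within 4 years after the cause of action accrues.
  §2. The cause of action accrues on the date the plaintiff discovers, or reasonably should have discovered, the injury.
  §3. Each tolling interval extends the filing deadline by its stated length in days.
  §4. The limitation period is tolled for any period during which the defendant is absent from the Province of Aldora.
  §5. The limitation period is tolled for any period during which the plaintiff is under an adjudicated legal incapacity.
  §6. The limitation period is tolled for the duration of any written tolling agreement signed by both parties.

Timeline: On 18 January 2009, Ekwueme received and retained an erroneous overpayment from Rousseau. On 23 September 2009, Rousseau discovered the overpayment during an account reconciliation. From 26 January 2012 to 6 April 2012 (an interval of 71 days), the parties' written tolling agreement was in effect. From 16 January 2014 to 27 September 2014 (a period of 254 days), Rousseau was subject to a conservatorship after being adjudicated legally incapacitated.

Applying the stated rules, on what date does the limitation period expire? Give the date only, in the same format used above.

The claim did not accrue until Rousseau discovered the injury on 23 September 2009; the 18 January 2009 act date does not start the clock under the stated rule.
The untolled deadline — 4 years after 23 September 2009 — is 23 September 2013.
The written tolling agreement from 26 January 2012 to 6 April 2012 tolled the period for 71 days, extending the deadline to 3 December 2013.
By the time the plaintiff's legal incapacity began on 16 January 2014, the limitation period had already expired on 3 December 2013; that interval cannot revive it.

3 December 2013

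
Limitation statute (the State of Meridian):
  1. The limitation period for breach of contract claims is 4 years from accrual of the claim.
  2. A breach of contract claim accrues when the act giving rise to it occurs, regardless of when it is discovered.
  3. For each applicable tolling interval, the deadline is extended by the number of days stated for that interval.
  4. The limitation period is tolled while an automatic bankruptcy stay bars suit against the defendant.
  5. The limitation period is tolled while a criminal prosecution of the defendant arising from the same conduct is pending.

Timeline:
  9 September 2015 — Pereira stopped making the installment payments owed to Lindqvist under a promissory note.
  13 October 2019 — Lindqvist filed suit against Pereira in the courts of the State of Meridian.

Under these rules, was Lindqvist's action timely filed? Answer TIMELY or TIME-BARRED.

TIME-BARRED

The limitation period began to run on 9 September 2015.
The untolled deadline — 4 years after 9 September 2015 — is 9 September 2019.
The 13 October 2019 filing falls after the 9 September 2019 deadline; the claim is time-barred.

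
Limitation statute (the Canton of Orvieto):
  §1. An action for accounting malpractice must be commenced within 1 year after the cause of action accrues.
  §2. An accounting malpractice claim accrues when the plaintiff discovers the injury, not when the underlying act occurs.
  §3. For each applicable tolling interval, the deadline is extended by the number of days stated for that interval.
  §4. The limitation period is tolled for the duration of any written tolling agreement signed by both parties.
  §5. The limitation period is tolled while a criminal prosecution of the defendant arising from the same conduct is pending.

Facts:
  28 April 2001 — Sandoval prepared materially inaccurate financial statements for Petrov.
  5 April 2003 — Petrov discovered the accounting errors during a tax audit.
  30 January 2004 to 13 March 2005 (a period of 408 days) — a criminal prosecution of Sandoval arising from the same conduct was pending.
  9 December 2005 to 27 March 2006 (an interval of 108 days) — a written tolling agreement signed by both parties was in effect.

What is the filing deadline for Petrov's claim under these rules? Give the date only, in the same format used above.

18 May 2005

Under the discovery rule, the claim accrued on 5 April 2003, when Petrov discovered the injury — not on the 28 April 2001 date of the underlying act.
1 year from 5 April 2003 is 5 April 2004.
The pending criminal prosecution from 30 January 2004 to 13 March 2005 tolled the period for 408 days, extending the deadline to 18 May 2005.
The written tolling agreement starting 9 December 2005 came too late — the period had run on 18 May 2005 — and so does not extend the deadline.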